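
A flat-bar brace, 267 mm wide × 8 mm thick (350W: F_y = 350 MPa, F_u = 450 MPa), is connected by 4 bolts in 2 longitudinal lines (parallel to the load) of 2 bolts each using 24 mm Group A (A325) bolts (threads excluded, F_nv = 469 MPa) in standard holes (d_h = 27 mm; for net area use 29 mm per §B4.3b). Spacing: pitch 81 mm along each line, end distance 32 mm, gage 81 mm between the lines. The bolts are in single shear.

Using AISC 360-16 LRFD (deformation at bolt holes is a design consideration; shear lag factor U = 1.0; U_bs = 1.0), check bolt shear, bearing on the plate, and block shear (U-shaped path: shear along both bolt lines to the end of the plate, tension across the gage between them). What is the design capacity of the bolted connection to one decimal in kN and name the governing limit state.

Bolt shear: A_b = π(24)²/4 = 452.39 mm². φR_n = 0.75 × 469 × 452.39 × 4 × 1 = 636.5 kN.
Bearing (8 mm plate, F_u = 450 MPa): end bolts L_c = 32 − 27/2 = 18.5, R_n = min(1.2×18.5×8×450, 2.4×24×8×450) = 79.92 kN/bolt; interior L_c = 81 − 27 = 54, R_n = 207.36 kN/bolt. φR_n = 0.75 × (2×79.92 + 2×207.36) = 430.9 kN.
Block shear: shear path 2×[32+1×81] = 2×113 mm, A_gv = 1808, A_nv = 2×(113 − 1.5×29)×8 = 1112 mm²; tension across gage: (81 − 1×29)×8 = 416 mm². R_n = min(0.6×450×1112, 0.6×350×1808) + 1.0×450×416 = min(300.24, 379.68) + 187.2 = 487.44 kN. φR_n = 0.75 × 487.44 = 365.6 kN.
Governing: min(636.5, 430.9, 365.6) = 365.6 kN → block shear.

365.6 kN (block shear governs)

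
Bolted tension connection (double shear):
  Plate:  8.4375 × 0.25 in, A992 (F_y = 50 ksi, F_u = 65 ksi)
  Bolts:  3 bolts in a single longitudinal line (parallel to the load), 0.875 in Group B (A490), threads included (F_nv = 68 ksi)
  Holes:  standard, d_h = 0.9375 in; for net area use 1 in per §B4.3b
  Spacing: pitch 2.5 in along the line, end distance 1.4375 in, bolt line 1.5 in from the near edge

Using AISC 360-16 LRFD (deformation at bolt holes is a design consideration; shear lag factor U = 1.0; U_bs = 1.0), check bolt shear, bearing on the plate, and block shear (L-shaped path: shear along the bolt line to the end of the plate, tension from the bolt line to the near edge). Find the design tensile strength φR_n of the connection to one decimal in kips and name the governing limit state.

Bolt shear: A_b = π(0.875)²/4 = 0.60132 in². φR_n = 0.75 × 68 × 0.60132 × 3 × 2 = 184.0 kips.
Bearing (0.25 in plate, F_u = 65 ksi): end bolts L_c = 1.4375 − 0.9375/2 = 0.96875, R_n = min(1.2×0.96875×0.25×65, 2.4×0.875×0.25×65) = 18.891 kips/bolt; interior L_c = 2.5 − 0.9375 = 1.5625, R_n = 30.469 kips/bolt. φR_n = 0.75 × (1×18.891 + 2×30.469) = 59.9 kips.
Block shear: shear path 1×[1.4375+2×2.5] = 1×6.4375 in, A_gv = 1.6094, A_nv = 1×(6.4375 − 2.5×1)×0.25 = 0.98438 in²; tension to near edge: (1.5 − 0.5×1)×0.25 = 0.25 in². R_n = min(0.6×65×0.98438, 0.6×50×1.6094) + 1.0×65×0.25 = min(38.391, 48.282) + 16.25 = 54.641 kips. φR_n = 0.75 × 54.641 = 41.0 kips.
Governing: min(184.0, 59.9, 41.0) = 41.0 kips → block shear.

41.0 kips (block shear governs)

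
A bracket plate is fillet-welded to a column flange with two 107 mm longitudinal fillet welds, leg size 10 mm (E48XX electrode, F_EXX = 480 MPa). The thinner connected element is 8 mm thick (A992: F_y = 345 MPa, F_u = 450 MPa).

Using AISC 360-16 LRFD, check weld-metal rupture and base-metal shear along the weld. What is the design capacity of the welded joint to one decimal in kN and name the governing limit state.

Weld metal: throat = 0.707×10 = 7.07 mm, L = 2×107 = 214 mm. φR_n = 0.75 × 0.6 × 480 × 7.07 × 214 = 326.8 kN.
Base metal shear (8 mm plate): yield φR_n = 1.0×0.6×345×8×214 = 354.4 kN; rupture φR_n = 0.75×0.6×450×8×214 = 346.7 kN; take 346.7 kN (rupture).
Governing: min(326.8, 346.7) = 326.8 kN → weld metal.

326.8 kN (weld metal governs)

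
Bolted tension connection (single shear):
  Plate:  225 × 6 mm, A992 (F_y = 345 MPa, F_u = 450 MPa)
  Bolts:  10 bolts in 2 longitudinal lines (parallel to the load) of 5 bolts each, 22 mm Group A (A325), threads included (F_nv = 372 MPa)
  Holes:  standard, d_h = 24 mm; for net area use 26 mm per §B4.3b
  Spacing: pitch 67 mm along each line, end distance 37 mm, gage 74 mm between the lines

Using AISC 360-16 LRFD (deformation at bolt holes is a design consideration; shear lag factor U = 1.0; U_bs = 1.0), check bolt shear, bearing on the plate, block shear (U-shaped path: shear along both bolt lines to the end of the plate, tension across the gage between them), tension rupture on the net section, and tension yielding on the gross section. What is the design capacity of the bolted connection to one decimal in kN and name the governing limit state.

Bolt shear: A_b = π(22)²/4 = 380.13 mm². φR_n = 0.75 × 372 × 380.13 × 10 × 1 = 1060.6 kN.
Bearing (6 mm plate, F_u = 450 MPa): end bolts L_c = 37 − 24/2 = 25, R_n = min(1.2×25×6×450, 2.4×22×6×450) = 81 kN/bolt; interior L_c = 67 − 24 = 43, R_n = 139.32 kN/bolt. φR_n = 0.75 × (2×81 + 8×139.32) = 957.4 kN.
Block shear: shear path 2×[37+4×67] = 2×305 mm, A_gv = 3660, A_nv = 2×(305 − 4.5×26)×6 = 2256 mm²; tension across gage: (74 − 1×26)×6 = 288 mm². R_n = min(0.6×450×2256, 0.6×345×3660) + 1.0×450×288 = min(609.12, 757.62) + 129.6 = 738.72 kN. φR_n = 0.75 × 738.72 = 554.0 kN.
Tension rupture (net): A_n = (225 − 2×26)×6 = 1038 mm² (U = 1.0, A_e = A_n). φR_n = 0.75 × 450 × 1038 = 350.3 kN.
Tension yield (gross): A_g = 225×6 = 1350 mm². φR_n = 0.90 × 345 × 1350 = 419.2 kN.
Governing: min(1060.6, 957.4, 554.0, 350.3, 419.2) = 350.3 kN → net-section rupture.

350.3 kN (net-section rupture governs)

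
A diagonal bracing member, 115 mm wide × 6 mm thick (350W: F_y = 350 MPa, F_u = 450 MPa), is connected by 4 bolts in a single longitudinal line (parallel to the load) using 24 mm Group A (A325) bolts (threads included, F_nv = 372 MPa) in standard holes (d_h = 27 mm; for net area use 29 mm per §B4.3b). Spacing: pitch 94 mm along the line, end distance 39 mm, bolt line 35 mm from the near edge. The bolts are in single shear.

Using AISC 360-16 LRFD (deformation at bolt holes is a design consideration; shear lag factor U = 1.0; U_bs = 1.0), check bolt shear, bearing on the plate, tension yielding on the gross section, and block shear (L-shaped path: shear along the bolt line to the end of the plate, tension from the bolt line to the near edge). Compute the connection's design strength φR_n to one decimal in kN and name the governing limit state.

217.4 kN (gross-section yield governs)

Bolt shear: A_b = π(24)²/4 = 452.39 mm². φR_n = 0.75 × 372 × 452.39 × 4 × 1 = 504.9 kN.
Bearing (6 mm plate, F_u = 450 MPa): end bolts L_c = 39 − 27/2 = 25.5, R_n = min(1.2×25.5×6×450, 2.4×24×6×450) = 82.62 kN/bolt; interior L_c = 94 − 27 = 67, R_n = 155.52 kN/bolt. φR_n = 0.75 × (1×82.62 + 3×155.52) = 411.9 kN.
Tension yield (gross): A_g = 115×6 = 690 mm². φR_n = 0.90 × 350 × 690 = 217.4 kN.
Block shear: shear path 1×[39+3×94] = 1×321 mm, A_gv = 1926, A_nv = 1×(321 − 3.5×29)×6 = 1317 mm²; tension to near edge: (35 − 0.5×29)×6 = 123 mm². R_n = min(0.6×450×1317, 0.6×350×1926) + 1.0×450×123 = min(355.59, 404.46) + 55.35 = 410.94 kN. φR_n = 0.75 × 410.94 = 308.2 kN.
Governing: min(504.9, 411.9, 217.4, 308.2) = 217.4 kN → gross-section yield.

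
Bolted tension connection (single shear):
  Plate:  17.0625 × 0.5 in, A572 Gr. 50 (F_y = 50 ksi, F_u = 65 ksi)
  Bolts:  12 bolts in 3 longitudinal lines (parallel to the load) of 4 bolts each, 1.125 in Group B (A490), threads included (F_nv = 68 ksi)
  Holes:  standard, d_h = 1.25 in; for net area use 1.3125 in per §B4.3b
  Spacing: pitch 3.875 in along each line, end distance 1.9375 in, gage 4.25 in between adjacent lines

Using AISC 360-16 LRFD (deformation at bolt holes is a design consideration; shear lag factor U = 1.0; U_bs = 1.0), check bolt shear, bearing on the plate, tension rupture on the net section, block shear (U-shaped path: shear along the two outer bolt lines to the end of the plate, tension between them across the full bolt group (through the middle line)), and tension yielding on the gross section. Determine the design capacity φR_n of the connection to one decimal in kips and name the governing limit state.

319.9 kips (net-section rupture governs)

Bolt shear: A_b = π(1.125)²/4 = 0.99402 in². φR_n = 0.75 × 68 × 0.99402 × 12 × 1 = 608.3 kips.
Bearing (0.5 in plate, F_u = 65 ksi): end bolts L_c = 1.9375 − 1.25/2 = 1.3125, R_n = min(1.2×1.3125×0.5×65, 2.4×1.125×0.5×65) = 51.188 kips/bolt; interior L_c = 3.875 − 1.25 = 2.625, R_n = 87.75 kips/bolt. φR_n = 0.75 × (3×51.188 + 9×87.75) = 707.5 kips.
Tension rupture (net): A_n = (17.0625 − 3×1.3125)×0.5 = 6.5625 in² (U = 1.0, A_e = A_n). φR_n = 0.75 × 65 × 6.5625 = 319.9 kips.
Block shear: shear path 2×[1.9375+3×3.875] = 2×13.5625 in, A_gv = 13.563, A_nv = 2×(13.5625 − 3.5×1.3125)×0.5 = 8.9688 in²; tension across gage: (8.5 − 2×1.3125)×0.5 = 2.9375 in². R_n = min(0.6×65×8.9688, 0.6×50×13.563) + 1.0×65×2.9375 = min(349.78, 406.89) + 190.94 = 540.72 kips. φR_n = 0.75 × 540.72 = 405.5 kips.
Tension yield (gross): A_g = 17.0625×0.5 = 8.5313 in². φR_n = 0.90 × 50 × 8.5313 = 383.9 kips.
Governing: min(608.3, 707.5, 319.9, 405.5, 383.9) = 319.9 kips → net-section rupture.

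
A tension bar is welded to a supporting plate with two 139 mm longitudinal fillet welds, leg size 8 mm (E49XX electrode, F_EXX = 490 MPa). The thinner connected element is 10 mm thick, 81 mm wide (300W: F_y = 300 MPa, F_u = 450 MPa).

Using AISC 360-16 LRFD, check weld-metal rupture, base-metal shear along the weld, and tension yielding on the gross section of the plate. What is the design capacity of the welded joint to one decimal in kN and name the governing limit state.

218.7 kN (gross-section yield governs)

Weld metal: throat = 0.707×8 = 5.656 mm, L = 2×139 = 278 mm. φR_n = 0.75 × 0.6 × 490 × 5.656 × 278 = 346.7 kN.
Base metal shear (10 mm plate): yield φR_n = 1.0×0.6×300×10×278 = 500.4 kN; rupture φR_n = 0.75×0.6×450×10×278 = 563.0 kN; take 500.4 kN (yield).
Tension yield (gross): A_g = 81×10 = 810 mm². φR_n = 0.90 × 300 × 810 = 218.7 kN.
Governing: min(346.7, 500.4, 218.7) = 218.7 kN → gross-section yield.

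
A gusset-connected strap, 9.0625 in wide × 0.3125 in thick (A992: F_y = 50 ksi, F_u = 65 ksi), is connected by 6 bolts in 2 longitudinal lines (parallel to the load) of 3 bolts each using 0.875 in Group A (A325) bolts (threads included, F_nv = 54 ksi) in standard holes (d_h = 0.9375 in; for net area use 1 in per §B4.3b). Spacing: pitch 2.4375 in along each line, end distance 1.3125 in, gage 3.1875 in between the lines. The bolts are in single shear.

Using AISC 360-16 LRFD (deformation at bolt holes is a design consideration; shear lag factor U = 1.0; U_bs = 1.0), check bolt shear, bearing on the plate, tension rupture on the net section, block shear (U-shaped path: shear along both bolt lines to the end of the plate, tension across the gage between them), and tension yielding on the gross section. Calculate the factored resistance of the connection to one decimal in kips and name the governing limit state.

Bolt shear: A_b = π(0.875)²/4 = 0.60132 in². φR_n = 0.75 × 54 × 0.60132 × 6 × 1 = 146.1 kips.
Bearing (0.3125 in plate, F_u = 65 ksi): end bolts L_c = 1.3125 − 0.9375/2 = 0.84375, R_n = min(1.2×0.84375×0.3125×65, 2.4×0.875×0.3125×65) = 20.566 kips/bolt; interior L_c = 2.4375 − 0.9375 = 1.5, R_n = 36.563 kips/bolt. φR_n = 0.75 × (2×20.566 + 4×36.563) = 140.5 kips.
Tension rupture (net): A_n = (9.0625 − 2×1)×0.3125 = 2.207 in² (U = 1.0, A_e = A_n). φR_n = 0.75 × 65 × 2.207 = 107.6 kips.
Block shear: shear path 2×[1.3125+2×2.4375] = 2×6.1875 in, A_gv = 3.8672, A_nv = 2×(6.1875 − 2.5×1)×0.3125 = 2.3047 in²; tension across gage: (3.1875 − 1×1)×0.3125 = 0.68359 in². R_n = min(0.6×65×2.3047, 0.6×50×3.8672) + 1.0×65×0.68359 = min(89.883, 116.02) + 44.433 = 134.32 kips. φR_n = 0.75 × 134.32 = 100.7 kips.
Tension yield (gross): A_g = 9.0625×0.3125 = 2.832 in². φR_n = 0.90 × 50 × 2.832 = 127.4 kips.
Governing: min(146.1, 140.5, 107.6, 100.7, 127.4) = 100.7 kips → block shear.

100.7 kips (block shear governs)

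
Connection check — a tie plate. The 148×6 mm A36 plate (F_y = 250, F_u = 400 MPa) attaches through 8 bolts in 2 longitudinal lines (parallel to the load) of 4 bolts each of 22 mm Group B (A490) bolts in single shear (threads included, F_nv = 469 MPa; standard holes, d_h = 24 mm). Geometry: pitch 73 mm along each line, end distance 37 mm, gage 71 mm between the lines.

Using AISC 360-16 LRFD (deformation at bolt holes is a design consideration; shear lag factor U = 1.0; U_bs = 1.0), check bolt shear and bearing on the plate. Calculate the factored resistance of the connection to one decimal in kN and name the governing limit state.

678.2 kN (bearing governs)

Bolt shear: A_b = π(22)²/4 = 380.13 mm². φR_n = 0.75 × 469 × 380.13 × 8 × 1 = 1069.7 kN.
Bearing (6 mm plate, F_u = 400 MPa): end bolts L_c = 37 − 24/2 = 25, R_n = min(1.2×25×6×400, 2.4×22×6×400) = 72 kN/bolt; interior L_c = 73 − 24 = 49, R_n = 126.72 kN/bolt. φR_n = 0.75 × (2×72 + 6×126.72) = 678.2 kN.
Governing: min(1069.7, 678.2) = 678.2 kN → bearing.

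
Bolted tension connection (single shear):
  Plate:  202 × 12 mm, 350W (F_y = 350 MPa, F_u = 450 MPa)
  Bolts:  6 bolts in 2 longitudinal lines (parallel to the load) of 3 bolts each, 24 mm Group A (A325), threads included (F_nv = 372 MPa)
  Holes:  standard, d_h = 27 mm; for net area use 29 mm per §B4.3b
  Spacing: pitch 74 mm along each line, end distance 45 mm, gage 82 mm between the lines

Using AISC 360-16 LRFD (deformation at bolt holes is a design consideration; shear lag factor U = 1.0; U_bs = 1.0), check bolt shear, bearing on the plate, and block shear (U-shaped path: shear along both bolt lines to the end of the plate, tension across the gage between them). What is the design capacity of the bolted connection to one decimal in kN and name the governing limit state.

Bolt shear: A_b = π(24)²/4 = 452.39 mm². φR_n = 0.75 × 372 × 452.39 × 6 × 1 = 757.3 kN.
Bearing (12 mm plate, F_u = 450 MPa): end bolts L_c = 45 − 27/2 = 31.5, R_n = min(1.2×31.5×12×450, 2.4×24×12×450) = 204.12 kN/bolt; interior L_c = 74 − 27 = 47, R_n = 304.56 kN/bolt. φR_n = 0.75 × (2×204.12 + 4×304.56) = 1219.9 kN.
Block shear: shear path 2×[45+2×74] = 2×193 mm, A_gv = 4632, A_nv = 2×(193 − 2.5×29)×12 = 2892 mm²; tension across gage: (82 − 1×29)×12 = 636 mm². R_n = min(0.6×450×2892, 0.6×350×4632) + 1.0×450×636 = min(780.84, 972.72) + 286.2 = 1067 kN. φR_n = 0.75 × 1067 = 800.3 kN.
Governing: min(757.3, 1219.9, 800.3) = 757.3 kN → bolt shear.

757.3 kN (bolt shear governs)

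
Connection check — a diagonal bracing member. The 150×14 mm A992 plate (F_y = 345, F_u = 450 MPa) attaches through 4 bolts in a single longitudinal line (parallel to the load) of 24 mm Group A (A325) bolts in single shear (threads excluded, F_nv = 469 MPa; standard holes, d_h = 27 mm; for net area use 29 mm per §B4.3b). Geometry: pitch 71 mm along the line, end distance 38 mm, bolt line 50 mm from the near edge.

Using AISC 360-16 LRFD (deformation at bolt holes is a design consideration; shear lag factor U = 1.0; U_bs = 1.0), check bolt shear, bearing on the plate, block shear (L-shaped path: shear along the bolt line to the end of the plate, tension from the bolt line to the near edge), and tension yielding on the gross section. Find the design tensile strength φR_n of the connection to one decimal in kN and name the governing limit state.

Bolt shear: A_b = π(24)²/4 = 452.39 mm². φR_n = 0.75 × 469 × 452.39 × 4 × 1 = 636.5 kN.
Bearing (14 mm plate, F_u = 450 MPa): end bolts L_c = 38 − 27/2 = 24.5, R_n = min(1.2×24.5×14×450, 2.4×24×14×450) = 185.22 kN/bolt; interior L_c = 71 − 27 = 44, R_n = 332.64 kN/bolt. φR_n = 0.75 × (1×185.22 + 3×332.64) = 887.4 kN.
Block shear: shear path 1×[38+3×71] = 1×251 mm, A_gv = 3514, A_nv = 1×(251 − 3.5×29)×14 = 2093 mm²; tension to near edge: (50 − 0.5×29)×14 = 497 mm². R_n = min(0.6×450×2093, 0.6×345×3514) + 1.0×450×497 = min(565.11, 727.4) + 223.65 = 788.76 kN. φR_n = 0.75 × 788.76 = 591.6 kN.
Tension yield (gross): A_g = 150×14 = 2100 mm². φR_n = 0.90 × 345 × 2100 = 652.1 kN.
Governing: min(636.5, 887.4, 591.6, 652.1) = 591.6 kN → block shear.

591.6 kN (block shear governs)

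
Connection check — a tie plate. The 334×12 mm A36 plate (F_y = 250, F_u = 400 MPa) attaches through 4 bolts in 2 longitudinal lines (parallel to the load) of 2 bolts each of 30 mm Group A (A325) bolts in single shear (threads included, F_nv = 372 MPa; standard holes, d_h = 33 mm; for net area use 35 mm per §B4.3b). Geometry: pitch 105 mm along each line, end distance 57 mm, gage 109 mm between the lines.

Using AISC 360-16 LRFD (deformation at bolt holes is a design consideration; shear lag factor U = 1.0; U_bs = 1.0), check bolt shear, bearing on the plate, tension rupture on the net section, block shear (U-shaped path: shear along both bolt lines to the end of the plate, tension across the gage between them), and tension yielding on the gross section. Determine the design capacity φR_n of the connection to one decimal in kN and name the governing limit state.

703.8 kN (block shear governs)

Bolt shear: A_b = π(30)²/4 = 706.86 mm². φR_n = 0.75 × 372 × 706.86 × 4 × 1 = 788.9 kN.
Bearing (12 mm plate, F_u = 400 MPa): end bolts L_c = 57 − 33/2 = 40.5, R_n = min(1.2×40.5×12×400, 2.4×30×12×400) = 233.28 kN/bolt; interior L_c = 105 − 33 = 72, R_n = 345.6 kN/bolt. φR_n = 0.75 × (2×233.28 + 2×345.6) = 868.3 kN.
Tension rupture (net): A_n = (334 − 2×35)×12 = 3168 mm² (U = 1.0, A_e = A_n). φR_n = 0.75 × 400 × 3168 = 950.4 kN.
Block shear: shear path 2×[57+1×105] = 2×162 mm, A_gv = 3888, A_nv = 2×(162 − 1.5×35)×12 = 2628 mm²; tension across gage: (109 − 1×35)×12 = 888 mm². R_n = min(0.6×400×2628, 0.6×250×3888) + 1.0×400×888 = min(630.72, 583.2) + 355.2 = 938.4 kN. φR_n = 0.75 × 938.4 = 703.8 kN.
Tension yield (gross): A_g = 334×12 = 4008 mm². φR_n = 0.90 × 250 × 4008 = 901.8 kN.
Governing: min(788.9, 868.3, 950.4, 703.8, 901.8) = 703.8 kN → block shear.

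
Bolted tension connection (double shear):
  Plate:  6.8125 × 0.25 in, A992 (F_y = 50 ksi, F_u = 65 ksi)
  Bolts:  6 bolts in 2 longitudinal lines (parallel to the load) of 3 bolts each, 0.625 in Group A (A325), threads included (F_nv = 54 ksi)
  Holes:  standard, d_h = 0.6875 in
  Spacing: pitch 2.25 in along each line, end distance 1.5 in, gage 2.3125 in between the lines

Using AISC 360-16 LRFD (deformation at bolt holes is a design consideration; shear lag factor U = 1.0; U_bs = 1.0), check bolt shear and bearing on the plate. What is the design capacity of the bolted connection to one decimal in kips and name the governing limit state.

Bolt shear: A_b = π(0.625)²/4 = 0.3068 in². φR_n = 0.75 × 54 × 0.3068 × 6 × 2 = 149.1 kips.
Bearing (0.25 in plate, F_u = 65 ksi): end bolts L_c = 1.5 − 0.6875/2 = 1.15625, R_n = min(1.2×1.15625×0.25×65, 2.4×0.625×0.25×65) = 22.547 kips/bolt; interior L_c = 2.25 − 0.6875 = 1.5625, R_n = 24.375 kips/bolt. φR_n = 0.75 × (2×22.547 + 4×24.375) = 106.9 kips.
Governing: min(149.1, 106.9) = 106.9 kips → bearing.

106.9 kips (bearing governs)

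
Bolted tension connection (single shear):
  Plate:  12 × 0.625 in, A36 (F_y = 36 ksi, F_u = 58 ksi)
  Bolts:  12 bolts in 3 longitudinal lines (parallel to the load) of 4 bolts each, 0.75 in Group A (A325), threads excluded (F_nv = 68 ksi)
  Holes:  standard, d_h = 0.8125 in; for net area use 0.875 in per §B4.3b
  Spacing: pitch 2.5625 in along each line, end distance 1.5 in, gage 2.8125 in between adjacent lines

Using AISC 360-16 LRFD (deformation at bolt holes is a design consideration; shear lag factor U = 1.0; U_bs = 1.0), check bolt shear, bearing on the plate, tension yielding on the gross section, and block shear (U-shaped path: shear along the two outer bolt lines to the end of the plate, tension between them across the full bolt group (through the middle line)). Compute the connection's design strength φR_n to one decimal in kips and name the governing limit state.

243.0 kips (gross-section yield governs)

Bolt shear: A_b = π(0.75)²/4 = 0.44179 in². φR_n = 0.75 × 68 × 0.44179 × 12 × 1 = 270.4 kips.
Bearing (0.625 in plate, F_u = 58 ksi): end bolts L_c = 1.5 − 0.8125/2 = 1.09375, R_n = min(1.2×1.09375×0.625×58, 2.4×0.75×0.625×58) = 47.578 kips/bolt; interior L_c = 2.5625 − 0.8125 = 1.75, R_n = 65.25 kips/bolt. φR_n = 0.75 × (3×47.578 + 9×65.25) = 547.5 kips.
Tension yield (gross): A_g = 12×0.625 = 7.5 in². φR_n = 0.90 × 36 × 7.5 = 243.0 kips.
Block shear: shear path 2×[1.5+3×2.5625] = 2×9.1875 in, A_gv = 11.484, A_nv = 2×(9.1875 − 3.5×0.875)×0.625 = 7.6563 in²; tension across gage: (5.625 − 2×0.875)×0.625 = 2.4219 in². R_n = min(0.6×58×7.6563, 0.6×36×11.484) + 1.0×58×2.4219 = min(266.44, 248.05) + 140.47 = 388.52 kips. φR_n = 0.75 × 388.52 = 291.4 kips.
Governing: min(270.4, 547.5, 243.0, 291.4) = 243.0 kips → gross-section yield.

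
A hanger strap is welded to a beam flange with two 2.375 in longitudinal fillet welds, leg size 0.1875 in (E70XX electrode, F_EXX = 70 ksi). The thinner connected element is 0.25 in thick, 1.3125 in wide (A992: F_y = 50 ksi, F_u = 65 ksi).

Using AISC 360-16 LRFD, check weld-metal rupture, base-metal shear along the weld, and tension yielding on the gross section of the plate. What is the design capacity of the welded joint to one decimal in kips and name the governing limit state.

14.8 kips (gross-section yield governs)

Weld metal: throat = 0.707×0.1875 = 0.13256 in, L = 2×2.375 = 4.75 in. φR_n = 0.75 × 0.6 × 70 × 0.13256 × 4.75 = 19.8 kips.
Base metal shear (0.25 in plate): yield φR_n = 1.0×0.6×50×0.25×4.75 = 35.6 kips; rupture φR_n = 0.75×0.6×65×0.25×4.75 = 34.7 kips; take 34.7 kips (rupture).
Tension yield (gross): A_g = 1.3125×0.25 = 0.32813 in². φR_n = 0.90 × 50 × 0.32813 = 14.8 kips.
Governing: min(19.8, 34.7, 14.8) = 14.8 kips → gross-section yield.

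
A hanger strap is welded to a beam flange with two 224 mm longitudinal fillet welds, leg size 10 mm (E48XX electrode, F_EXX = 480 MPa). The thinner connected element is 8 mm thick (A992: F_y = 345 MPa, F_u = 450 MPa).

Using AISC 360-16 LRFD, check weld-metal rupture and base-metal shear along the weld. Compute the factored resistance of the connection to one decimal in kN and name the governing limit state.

Weld metal: throat = 0.707×10 = 7.07 mm, L = 2×224 = 448 mm. φR_n = 0.75 × 0.6 × 480 × 7.07 × 448 = 684.1 kN.
Base metal shear (8 mm plate): yield φR_n = 1.0×0.6×345×8×448 = 741.9 kN; rupture φR_n = 0.75×0.6×450×8×448 = 725.8 kN; take 725.8 kN (rupture).
Governing: min(684.1, 725.8) = 684.1 kN → weld metal.

684.1 kN (weld metal governs)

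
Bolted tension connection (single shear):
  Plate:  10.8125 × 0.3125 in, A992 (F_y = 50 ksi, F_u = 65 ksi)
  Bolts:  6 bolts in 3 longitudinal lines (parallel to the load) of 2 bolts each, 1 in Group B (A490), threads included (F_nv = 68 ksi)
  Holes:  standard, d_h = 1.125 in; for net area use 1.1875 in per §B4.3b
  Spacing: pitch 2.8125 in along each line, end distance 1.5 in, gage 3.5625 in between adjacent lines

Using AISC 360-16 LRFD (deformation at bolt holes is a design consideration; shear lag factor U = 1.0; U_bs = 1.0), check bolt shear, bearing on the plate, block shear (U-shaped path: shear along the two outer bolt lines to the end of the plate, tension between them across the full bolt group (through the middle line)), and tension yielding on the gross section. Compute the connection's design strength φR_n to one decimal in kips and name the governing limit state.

Bolt shear: A_b = π(1)²/4 = 0.7854 in². φR_n = 0.75 × 68 × 0.7854 × 6 × 1 = 240.3 kips.
Bearing (0.3125 in plate, F_u = 65 ksi): end bolts L_c = 1.5 − 1.125/2 = 0.9375, R_n = min(1.2×0.9375×0.3125×65, 2.4×1×0.3125×65) = 22.852 kips/bolt; interior L_c = 2.8125 − 1.125 = 1.6875, R_n = 41.133 kips/bolt. φR_n = 0.75 × (3×22.852 + 3×41.133) = 144.0 kips.
Block shear: shear path 2×[1.5+1×2.8125] = 2×4.3125 in, A_gv = 2.6953, A_nv = 2×(4.3125 − 1.5×1.1875)×0.3125 = 1.582 in²; tension across gage: (7.125 − 2×1.1875)×0.3125 = 1.4844 in². R_n = min(0.6×65×1.582, 0.6×50×2.6953) + 1.0×65×1.4844 = min(61.698, 80.859) + 96.486 = 158.18 kips. φR_n = 0.75 × 158.18 = 118.6 kips.
Tension yield (gross): A_g = 10.8125×0.3125 = 3.3789 in². φR_n = 0.90 × 50 × 3.3789 = 152.1 kips.
Governing: min(240.3, 144.0, 118.6, 152.1) = 118.6 kips → block shear.

118.6 kips (block shear governs)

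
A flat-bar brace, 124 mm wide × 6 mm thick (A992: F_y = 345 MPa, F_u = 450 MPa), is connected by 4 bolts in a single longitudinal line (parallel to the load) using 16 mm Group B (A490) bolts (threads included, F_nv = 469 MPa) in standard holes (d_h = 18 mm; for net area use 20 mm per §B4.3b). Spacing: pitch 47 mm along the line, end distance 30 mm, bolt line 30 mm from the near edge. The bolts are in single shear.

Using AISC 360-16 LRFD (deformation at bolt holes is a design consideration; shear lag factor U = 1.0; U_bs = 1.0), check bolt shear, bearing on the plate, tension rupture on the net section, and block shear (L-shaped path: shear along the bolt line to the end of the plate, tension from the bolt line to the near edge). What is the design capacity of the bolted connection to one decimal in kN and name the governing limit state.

163.2 kN (block shear governs)

Bolt shear: A_b = π(16)²/4 = 201.06 mm². φR_n = 0.75 × 469 × 201.06 × 4 × 1 = 282.9 kN.
Bearing (6 mm plate, F_u = 450 MPa): end bolts L_c = 30 − 18/2 = 21, R_n = min(1.2×21×6×450, 2.4×16×6×450) = 68.04 kN/bolt; interior L_c = 47 − 18 = 29, R_n = 93.96 kN/bolt. φR_n = 0.75 × (1×68.04 + 3×93.96) = 262.4 kN.
Tension rupture (net): A_n = (124 − 1×20)×6 = 624 mm² (U = 1.0, A_e = A_n). φR_n = 0.75 × 450 × 624 = 210.6 kN.
Block shear: shear path 1×[30+3×47] = 1×171 mm, A_gv = 1026, A_nv = 1×(171 − 3.5×20)×6 = 606 mm²; tension to near edge: (30 − 0.5×20)×6 = 120 mm². R_n = min(0.6×450×606, 0.6×345×1026) + 1.0×450×120 = min(163.62, 212.38) + 54 = 217.62 kN. φR_n = 0.75 × 217.62 = 163.2 kN.
Governing: min(282.9, 262.4, 210.6, 163.2) = 163.2 kN → block shear.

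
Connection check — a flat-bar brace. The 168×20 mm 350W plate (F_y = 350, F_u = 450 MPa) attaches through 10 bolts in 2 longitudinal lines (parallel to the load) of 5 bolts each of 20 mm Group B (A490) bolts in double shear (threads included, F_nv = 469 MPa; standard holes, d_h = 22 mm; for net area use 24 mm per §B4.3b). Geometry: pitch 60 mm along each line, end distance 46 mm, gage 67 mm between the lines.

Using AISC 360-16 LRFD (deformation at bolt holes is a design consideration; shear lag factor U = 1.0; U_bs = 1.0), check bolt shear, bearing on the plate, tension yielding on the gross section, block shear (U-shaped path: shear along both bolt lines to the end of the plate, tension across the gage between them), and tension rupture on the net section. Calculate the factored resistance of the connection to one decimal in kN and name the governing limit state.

Bolt shear: A_b = π(20)²/4 = 314.16 mm². φR_n = 0.75 × 469 × 314.16 × 10 × 2 = 2210.1 kN.
Bearing (20 mm plate, F_u = 450 MPa): end bolts L_c = 46 − 22/2 = 35, R_n = min(1.2×35×20×450, 2.4×20×20×450) = 378 kN/bolt; interior L_c = 60 − 22 = 38, R_n = 410.4 kN/bolt. φR_n = 0.75 × (2×378 + 8×410.4) = 3029.4 kN.
Tension yield (gross): A_g = 168×20 = 3360 mm². φR_n = 0.90 × 350 × 3360 = 1058.4 kN.
Block shear: shear path 2×[46+4×60] = 2×286 mm, A_gv = 11440, A_nv = 2×(286 − 4.5×24)×20 = 7120 mm²; tension across gage: (67 − 1×24)×20 = 860 mm². R_n = min(0.6×450×7120, 0.6×350×11440) + 1.0×450×860 = min(1922.4, 2402.4) + 387 = 2309.4 kN. φR_n = 0.75 × 2309.4 = 1732.1 kN.
Tension rupture (net): A_n = (168 − 2×24)×20 = 2400 mm² (U = 1.0, A_e = A_n). φR_n = 0.75 × 450 × 2400 = 810.0 kN.
Governing: min(2210.1, 3029.4, 1058.4, 1732.1, 810.0) = 810.0 kN → net-section rupture.

810.0 kN (net-section rupture governs)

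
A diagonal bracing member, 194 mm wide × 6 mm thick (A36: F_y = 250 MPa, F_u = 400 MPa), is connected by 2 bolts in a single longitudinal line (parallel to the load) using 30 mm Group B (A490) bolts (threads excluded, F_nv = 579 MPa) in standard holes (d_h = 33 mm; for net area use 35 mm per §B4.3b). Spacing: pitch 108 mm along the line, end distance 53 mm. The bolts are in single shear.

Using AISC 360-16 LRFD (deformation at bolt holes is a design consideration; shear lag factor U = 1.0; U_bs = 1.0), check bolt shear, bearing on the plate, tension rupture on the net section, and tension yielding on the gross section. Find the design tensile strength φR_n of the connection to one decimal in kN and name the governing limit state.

208.4 kN (bearing governs)

Bolt shear: A_b = π(30)²/4 = 706.86 mm². φR_n = 0.75 × 579 × 706.86 × 2 × 1 = 613.9 kN.
Bearing (6 mm plate, F_u = 400 MPa): end bolts L_c = 53 − 33/2 = 36.5, R_n = min(1.2×36.5×6×400, 2.4×30×6×400) = 105.12 kN/bolt; interior L_c = 108 − 33 = 75, R_n = 172.8 kN/bolt. φR_n = 0.75 × (1×105.12 + 1×172.8) = 208.4 kN.
Tension rupture (net): A_n = (194 − 1×35)×6 = 954 mm² (U = 1.0, A_e = A_n). φR_n = 0.75 × 400 × 954 = 286.2 kN.
Tension yield (gross): A_g = 194×6 = 1164 mm². φR_n = 0.90 × 250 × 1164 = 261.9 kN.
Governing: min(613.9, 208.4, 286.2, 261.9) = 208.4 kN → bearing.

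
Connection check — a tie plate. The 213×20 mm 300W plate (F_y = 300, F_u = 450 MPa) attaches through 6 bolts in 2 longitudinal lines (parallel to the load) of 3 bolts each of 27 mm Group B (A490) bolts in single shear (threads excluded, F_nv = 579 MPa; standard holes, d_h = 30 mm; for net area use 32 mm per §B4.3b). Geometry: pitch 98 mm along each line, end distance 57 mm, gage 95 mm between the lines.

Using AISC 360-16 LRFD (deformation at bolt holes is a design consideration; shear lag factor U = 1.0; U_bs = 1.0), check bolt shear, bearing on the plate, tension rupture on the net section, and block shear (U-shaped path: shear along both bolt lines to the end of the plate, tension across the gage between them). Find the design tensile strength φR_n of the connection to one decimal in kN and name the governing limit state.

Bolt shear: A_b = π(27)²/4 = 572.56 mm². φR_n = 0.75 × 579 × 572.56 × 6 × 1 = 1491.8 kN.
Bearing (20 mm plate, F_u = 450 MPa): end bolts L_c = 57 − 30/2 = 42, R_n = min(1.2×42×20×450, 2.4×27×20×450) = 453.6 kN/bolt; interior L_c = 98 − 30 = 68, R_n = 583.2 kN/bolt. φR_n = 0.75 × (2×453.6 + 4×583.2) = 2430.0 kN.
Tension rupture (net): A_n = (213 − 2×32)×20 = 2980 mm² (U = 1.0, A_e = A_n). φR_n = 0.75 × 450 × 2980 = 1005.8 kN.
Block shear: shear path 2×[57+2×98] = 2×253 mm, A_gv = 10120, A_nv = 2×(253 − 2.5×32)×20 = 6920 mm²; tension across gage: (95 − 1×32)×20 = 1260 mm². R_n = min(0.6×450×6920, 0.6×300×10120) + 1.0×450×1260 = min(1868.4, 1821.6) + 567 = 2388.6 kN. φR_n = 0.75 × 2388.6 = 1791.5 kN.
Governing: min(1491.8, 2430.0, 1005.8, 1791.5) = 1005.8 kN → net-section rupture.

1005.8 kN (net-section rupture governs)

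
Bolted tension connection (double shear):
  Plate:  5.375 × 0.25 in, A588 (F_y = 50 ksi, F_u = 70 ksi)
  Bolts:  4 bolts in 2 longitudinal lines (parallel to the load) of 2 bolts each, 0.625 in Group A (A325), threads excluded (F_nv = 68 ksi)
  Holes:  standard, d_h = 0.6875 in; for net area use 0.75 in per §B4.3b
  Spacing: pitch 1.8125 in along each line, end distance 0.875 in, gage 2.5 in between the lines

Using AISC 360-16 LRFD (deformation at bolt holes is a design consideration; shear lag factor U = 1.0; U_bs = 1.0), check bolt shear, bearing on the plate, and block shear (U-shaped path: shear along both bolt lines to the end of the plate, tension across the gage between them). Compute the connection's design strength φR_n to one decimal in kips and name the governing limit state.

47.6 kips (block shear governs)

Bolt shear: A_b = π(0.625)²/4 = 0.3068 in². φR_n = 0.75 × 68 × 0.3068 × 4 × 2 = 125.2 kips.
Bearing (0.25 in plate, F_u = 70 ksi): end bolts L_c = 0.875 − 0.6875/2 = 0.53125, R_n = min(1.2×0.53125×0.25×70, 2.4×0.625×0.25×70) = 11.156 kips/bolt; interior L_c = 1.8125 − 0.6875 = 1.125, R_n = 23.625 kips/bolt. φR_n = 0.75 × (2×11.156 + 2×23.625) = 52.2 kips.
Block shear: shear path 2×[0.875+1×1.8125] = 2×2.6875 in, A_gv = 1.3438, A_nv = 2×(2.6875 − 1.5×0.75)×0.25 = 0.78125 in²; tension across gage: (2.5 − 1×0.75)×0.25 = 0.4375 in². R_n = min(0.6×70×0.78125, 0.6×50×1.3438) + 1.0×70×0.4375 = min(32.813, 40.314) + 30.625 = 63.438 kips. φR_n = 0.75 × 63.438 = 47.6 kips.
Governing: min(125.2, 52.2, 47.6) = 47.6 kips → block shear.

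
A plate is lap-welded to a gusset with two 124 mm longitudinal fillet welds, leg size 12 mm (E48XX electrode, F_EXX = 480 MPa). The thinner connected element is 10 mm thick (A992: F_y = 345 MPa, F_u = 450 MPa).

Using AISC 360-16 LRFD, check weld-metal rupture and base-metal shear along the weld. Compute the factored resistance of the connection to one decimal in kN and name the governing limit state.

454.5 kN (weld metal governs)

Weld metal: throat = 0.707×12 = 8.484 mm, L = 2×124 = 248 mm. φR_n = 0.75 × 0.6 × 480 × 8.484 × 248 = 454.5 kN.
Base metal shear (10 mm plate): yield φR_n = 1.0×0.6×345×10×248 = 513.4 kN; rupture φR_n = 0.75×0.6×450×10×248 = 502.2 kN; take 502.2 kN (rupture).
Governing: min(454.5, 502.2) = 454.5 kN → weld metal.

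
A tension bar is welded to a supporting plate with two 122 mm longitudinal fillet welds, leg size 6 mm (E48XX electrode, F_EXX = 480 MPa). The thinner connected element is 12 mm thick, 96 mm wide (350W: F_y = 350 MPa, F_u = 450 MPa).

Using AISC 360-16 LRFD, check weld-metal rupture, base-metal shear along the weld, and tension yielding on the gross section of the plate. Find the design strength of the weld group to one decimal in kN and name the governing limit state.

Weld metal: throat = 0.707×6 = 4.242 mm, L = 2×122 = 244 mm. φR_n = 0.75 × 0.6 × 480 × 4.242 × 244 = 223.6 kN.
Base metal shear (12 mm plate): yield φR_n = 1.0×0.6×350×12×244 = 614.9 kN; rupture φR_n = 0.75×0.6×450×12×244 = 592.9 kN; take 592.9 kN (rupture).
Tension yield (gross): A_g = 96×12 = 1152 mm². φR_n = 0.90 × 350 × 1152 = 362.9 kN.
Governing: min(223.6, 592.9, 362.9) = 223.6 kN → weld metal.

223.6 kN (weld metal governs)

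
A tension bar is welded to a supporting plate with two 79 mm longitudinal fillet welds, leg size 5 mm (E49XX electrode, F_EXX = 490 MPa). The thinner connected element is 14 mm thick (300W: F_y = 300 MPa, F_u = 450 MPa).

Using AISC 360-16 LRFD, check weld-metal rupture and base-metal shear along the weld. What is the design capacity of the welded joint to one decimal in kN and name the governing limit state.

123.2 kN (weld metal governs)

Weld metal: throat = 0.707×5 = 3.535 mm, L = 2×79 = 158 mm. φR_n = 0.75 × 0.6 × 490 × 3.535 × 158 = 123.2 kN.
Base metal shear (14 mm plate): yield φR_n = 1.0×0.6×300×14×158 = 398.2 kN; rupture φR_n = 0.75×0.6×450×14×158 = 447.9 kN; take 398.2 kN (yield).
Governing: min(123.2, 398.2) = 123.2 kN → weld metal.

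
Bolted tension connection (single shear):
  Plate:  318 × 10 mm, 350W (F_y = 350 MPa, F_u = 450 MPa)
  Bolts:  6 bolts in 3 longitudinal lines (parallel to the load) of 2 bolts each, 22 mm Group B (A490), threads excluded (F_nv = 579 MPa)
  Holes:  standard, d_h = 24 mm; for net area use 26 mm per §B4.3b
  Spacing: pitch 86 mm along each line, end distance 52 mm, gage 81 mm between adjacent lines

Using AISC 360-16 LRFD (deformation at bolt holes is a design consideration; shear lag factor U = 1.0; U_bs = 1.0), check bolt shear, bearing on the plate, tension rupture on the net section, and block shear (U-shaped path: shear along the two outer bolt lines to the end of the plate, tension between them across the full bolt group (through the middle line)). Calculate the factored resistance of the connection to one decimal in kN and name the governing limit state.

Bolt shear: A_b = π(22)²/4 = 380.13 mm². φR_n = 0.75 × 579 × 380.13 × 6 × 1 = 990.4 kN.
Bearing (10 mm plate, F_u = 450 MPa): end bolts L_c = 52 − 24/2 = 40, R_n = min(1.2×40×10×450, 2.4×22×10×450) = 216 kN/bolt; interior L_c = 86 − 24 = 62, R_n = 237.6 kN/bolt. φR_n = 0.75 × (3×216 + 3×237.6) = 1020.6 kN.
Tension rupture (net): A_n = (318 − 3×26)×10 = 2400 mm² (U = 1.0, A_e = A_n). φR_n = 0.75 × 450 × 2400 = 810.0 kN.
Block shear: shear path 2×[52+1×86] = 2×138 mm, A_gv = 2760, A_nv = 2×(138 − 1.5×26)×10 = 1980 mm²; tension across gage: (162 − 2×26)×10 = 1100 mm². R_n = min(0.6×450×1980, 0.6×350×2760) + 1.0×450×1100 = min(534.6, 579.6) + 495 = 1029.6 kN. φR_n = 0.75 × 1029.6 = 772.2 kN.
Governing: min(990.4, 1020.6, 810.0, 772.2) = 772.2 kN → block shear.

772.2 kN (block shear governs)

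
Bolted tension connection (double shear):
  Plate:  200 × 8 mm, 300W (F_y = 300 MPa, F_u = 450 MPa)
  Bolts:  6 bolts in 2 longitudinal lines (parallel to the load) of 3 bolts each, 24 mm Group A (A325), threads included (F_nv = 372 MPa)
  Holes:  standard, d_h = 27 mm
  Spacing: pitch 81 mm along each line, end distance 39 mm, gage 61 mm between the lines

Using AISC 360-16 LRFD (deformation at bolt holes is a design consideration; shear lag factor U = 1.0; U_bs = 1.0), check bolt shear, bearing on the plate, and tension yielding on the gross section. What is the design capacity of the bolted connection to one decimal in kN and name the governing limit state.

432.0 kN (gross-section yield governs)

Bolt shear: A_b = π(24)²/4 = 452.39 mm². φR_n = 0.75 × 372 × 452.39 × 6 × 2 = 1514.6 kN.
Bearing (8 mm plate, F_u = 450 MPa): end bolts L_c = 39 − 27/2 = 25.5, R_n = min(1.2×25.5×8×450, 2.4×24×8×450) = 110.16 kN/bolt; interior L_c = 81 − 27 = 54, R_n = 207.36 kN/bolt. φR_n = 0.75 × (2×110.16 + 4×207.36) = 787.3 kN.
Tension yield (gross): A_g = 200×8 = 1600 mm². φR_n = 0.90 × 300 × 1600 = 432.0 kN.
Governing: min(1514.6, 787.3, 432.0) = 432.0 kN → gross-section yield.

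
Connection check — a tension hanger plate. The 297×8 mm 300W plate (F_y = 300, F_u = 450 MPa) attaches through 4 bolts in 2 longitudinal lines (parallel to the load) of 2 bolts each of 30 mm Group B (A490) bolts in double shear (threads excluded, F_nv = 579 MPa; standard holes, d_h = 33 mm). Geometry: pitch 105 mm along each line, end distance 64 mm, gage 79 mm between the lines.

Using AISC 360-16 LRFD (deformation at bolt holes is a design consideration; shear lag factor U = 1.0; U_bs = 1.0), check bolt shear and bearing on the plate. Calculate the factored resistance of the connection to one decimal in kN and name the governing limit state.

Bolt shear: A_b = π(30)²/4 = 706.86 mm². φR_n = 0.75 × 579 × 706.86 × 4 × 2 = 2455.6 kN.
Bearing (8 mm plate, F_u = 450 MPa): end bolts L_c = 64 − 33/2 = 47.5, R_n = min(1.2×47.5×8×450, 2.4×30×8×450) = 205.2 kN/bolt; interior L_c = 105 − 33 = 72, R_n = 259.2 kN/bolt. φR_n = 0.75 × (2×205.2 + 2×259.2) = 696.6 kN.
Governing: min(2455.6, 696.6) = 696.6 kN → bearing.

696.6 kN (bearing governs)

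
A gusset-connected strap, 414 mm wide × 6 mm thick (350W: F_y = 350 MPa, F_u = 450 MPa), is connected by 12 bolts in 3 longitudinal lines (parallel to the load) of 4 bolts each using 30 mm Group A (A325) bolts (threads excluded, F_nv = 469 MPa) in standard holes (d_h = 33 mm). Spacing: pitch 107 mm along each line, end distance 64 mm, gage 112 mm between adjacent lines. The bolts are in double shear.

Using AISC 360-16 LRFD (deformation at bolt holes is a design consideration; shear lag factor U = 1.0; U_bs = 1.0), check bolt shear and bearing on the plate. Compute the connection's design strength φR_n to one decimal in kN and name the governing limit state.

Bolt shear: A_b = π(30)²/4 = 706.86 mm². φR_n = 0.75 × 469 × 706.86 × 12 × 2 = 5967.3 kN.
Bearing (6 mm plate, F_u = 450 MPa): end bolts L_c = 64 − 33/2 = 47.5, R_n = min(1.2×47.5×6×450, 2.4×30×6×450) = 153.9 kN/bolt; interior L_c = 107 − 33 = 74, R_n = 194.4 kN/bolt. φR_n = 0.75 × (3×153.9 + 9×194.4) = 1658.5 kN.
Governing: min(5967.3, 1658.5) = 1658.5 kN → bearing.

1658.5 kN (bearing governs)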